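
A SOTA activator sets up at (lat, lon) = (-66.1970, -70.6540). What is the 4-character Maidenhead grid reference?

FC43

Add 180° to longitude and 90° to latitude: 109.35, 23.80.
Field: lon ⌊109.35/20⌋ = 5 → F; lat ⌊23.80/10⌋ = 2 → C.
Square: lon ⌊9.35/2⌋ = 4; lat ⌊3.80/1⌋ = 3.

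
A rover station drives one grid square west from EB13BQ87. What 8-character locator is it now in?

Longitude extended square 8; −1 → 7.
The latitude characters are unchanged.

EB13bq77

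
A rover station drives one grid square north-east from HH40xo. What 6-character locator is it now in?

HH50ap

Longitude subsquare x = 23; +1 → 24, wraps to 0 = a, carry into square.
Longitude square 4; +1 → 5.
Latitude subsquare o = 14; +1 → 15 = p.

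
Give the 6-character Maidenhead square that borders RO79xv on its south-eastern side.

Longitude subsquare x = 23; +1 → 24, wraps to 0 = a, carry into square.
Longitude square 7; +1 → 8.
Latitude subsquare v = 21; −1 → 20 = u.

RO89au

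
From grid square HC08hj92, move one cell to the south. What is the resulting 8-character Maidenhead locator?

HC08hj91

Latitude extended square 2; −1 → 1.
The longitude characters are unchanged.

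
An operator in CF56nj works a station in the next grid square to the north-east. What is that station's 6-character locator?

CF56ok

Longitude subsquare n = 13; +1 → 14 = o.
Latitude subsquare j = 9; +1 → 10 = k.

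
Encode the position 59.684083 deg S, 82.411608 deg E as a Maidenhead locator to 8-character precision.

ND10eh95

Add 180° to longitude and 90° to latitude: 262.41161, 30.31592.
Field (20°×10°, letters A–R): lon ⌊262.41161/20⌋ = 13 → N; lat ⌊30.31592/10⌋ = 3 → D.
Square (2°×1°, digits 0–9): lon ⌊2.41161/2⌋ = 1; lat ⌊0.31592/1⌋ = 0.
Subsquare (5′×2.5′, letters a–x): lon ⌊0.41161/0.0833333⌋ = 4 → e; lat ⌊0.31592/0.0416667⌋ = 7 → h.
Extended square (30″×15″, digits 0–9): lon ⌊0.07827/0.00833333⌋ = 9; lat ⌊0.02425/0.00416667⌋ = 5.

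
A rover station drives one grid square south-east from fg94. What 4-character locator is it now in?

GG03

Longitude square 9; +1 → 10, wraps to 0, carry into field.
Longitude field F = 5; +1 → 6 = G.
Latitude square 4; −1 → 3.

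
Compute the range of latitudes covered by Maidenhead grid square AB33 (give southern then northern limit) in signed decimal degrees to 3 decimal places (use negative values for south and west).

Field A=0, B=1: +0·20° lon, +1·10° lat → SW at lon -180°, lat -80°.
Square 3, 3: +3·2° lon, +3·1° lat → SW at lon -174°, lat -77°.
Cell spans 2° lon × 1° lat.
south -77.000, north -76.000.

-77.000, -76.000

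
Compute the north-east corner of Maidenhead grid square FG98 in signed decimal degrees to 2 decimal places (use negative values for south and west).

-21.00, -60.00

Field F=5, G=6: +5·20° lon, +6·10° lat → SW at lon -80°, lat -30°.
Square 9, 8: +9·2° lon, +8·1° lat → SW at lon -62°, lat -22°.
Cell spans 2° lon × 1° lat. NE corner is SW corner plus one full cell.
latitude -21.00, longitude -60.00.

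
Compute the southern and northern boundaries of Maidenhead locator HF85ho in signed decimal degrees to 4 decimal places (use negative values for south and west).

Field H=7, F=5: +7·20° lon, +5·10° lat → SW at lon -40°, lat -40°.
Square 8, 5: +8·2° lon, +5·1° lat → SW at lon -24°, lat -35°.
Subsquare h=7, o=14: +7·0.0833333° lon, +14·0.0416667° lat → SW at lon -23.4167°, lat -34.4167°.
Cell spans 0.0833333° lon × 0.0416667° lat.
south -34.4167, north -34.3750.

-34.4167, -34.3750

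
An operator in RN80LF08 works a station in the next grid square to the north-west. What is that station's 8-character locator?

Longitude extended square 0; −1 → -1, wraps to 9, carry into subsquare.
Longitude subsquare l = 11; −1 → 10 = k.
Latitude extended square 8; +1 → 9.

RN80kf99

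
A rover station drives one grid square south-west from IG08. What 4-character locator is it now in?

HG97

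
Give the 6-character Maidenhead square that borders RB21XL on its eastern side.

Longitude subsquare x = 23; +1 → 24, wraps to 0 = a, carry into square.
Longitude square 2; +1 → 3.
The latitude characters are unchanged.

RB31al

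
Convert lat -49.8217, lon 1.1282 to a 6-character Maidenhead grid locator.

JE00ne

Shift to the Maidenhead origin (180°W, 90°S): lon 181.1282, lat 40.1783.
Field: 181.1282/20 → 9 → J, 40.1783/10 → 4 → E; chars JE.
Square: 1.1282/2 → 0, 0.1783/1 → 0; chars 00.
Subsquare: 1.1282/0.0833333 → 13 → n, 0.1783/0.0416667 → 4 → e; chars ne.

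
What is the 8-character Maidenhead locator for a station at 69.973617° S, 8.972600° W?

Shift to the Maidenhead origin (180°W, 90°S): lon 171.02740, lat 20.02638.
Field: lon ⌊171.02740/20⌋ = 8 → I; lat ⌊20.02638/10⌋ = 2 → C.
Square: lon ⌊11.02740/2⌋ = 5; lat ⌊0.02638/1⌋ = 0.
Subsquare: lon ⌊1.02740/0.0833333⌋ = 12 → m; lat ⌊0.02638/0.0416667⌋ = 0 → a.
Extended square: lon ⌊0.02740/0.00833333⌋ = 3; lat ⌊0.02638/0.00416667⌋ = 6.

IC50ma36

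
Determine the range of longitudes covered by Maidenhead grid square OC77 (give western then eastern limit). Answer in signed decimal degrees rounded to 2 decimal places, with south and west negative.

114.00, 116.00

Field O=14, C=2: +14·20° lon, +2·10° lat → SW at lon 100°, lat -70°.
Square 7, 7: +7·2° lon, +7·1° lat → SW at lon 114°, lat -63°.
Cell spans 2° lon × 1° lat.
west 114.00, east 116.00.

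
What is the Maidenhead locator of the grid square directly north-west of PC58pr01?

PC58or92

Longitude extended square 0; −1 → -1, wraps to 9, carry into subsquare.
Longitude subsquare p = 15; −1 → 14 = o.
Latitude extended square 1; +1 → 2.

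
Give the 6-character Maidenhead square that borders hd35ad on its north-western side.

HD25xe

Longitude subsquare a = 0; −1 → -1, wraps to 23 = x, carry into square.
Longitude square 3; −1 → 2.
Latitude subsquare d = 3; +1 → 4 = e.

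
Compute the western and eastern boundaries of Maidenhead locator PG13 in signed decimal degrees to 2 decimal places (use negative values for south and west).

Field P=15, G=6: +15·20° lon, +6·10° lat → SW at lon 120°, lat -30°.
Square 1, 3: +1·2° lon, +3·1° lat → SW at lon 122°, lat -27°.
Cell spans 2° lon × 1° lat.
west 122.00, east 124.00.

122.00, 124.00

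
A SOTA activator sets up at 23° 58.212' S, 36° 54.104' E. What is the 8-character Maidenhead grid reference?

Offset from 180°W / 90°S: lon 216.90173°, lat 66.02980°.
Field: 216.90173/20 → 10 → K, 66.02980/10 → 6 → G; chars KG.
Square: 16.90173/2 → 8, 6.02980/1 → 6; chars 86.
Subsquare: 0.90173/0.0833333 → 10 → k, 0.02980/0.0416667 → 0 → a; chars ka.
Extended square: 0.06840/0.00833333 → 8, 0.02980/0.00416667 → 7; chars 87.

KG86ka87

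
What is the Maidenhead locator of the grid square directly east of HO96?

IO06

Longitude square 9; +1 → 10, wraps to 0, carry into field.
Longitude field H = 7; +1 → 8 = I.
The latitude characters are unchanged.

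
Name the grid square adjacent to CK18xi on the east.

CK28ai

Longitude subsquare x = 23; +1 → 24, wraps to 0 = a, carry into square.
Longitude square 1; +1 → 2.
The latitude characters are unchanged.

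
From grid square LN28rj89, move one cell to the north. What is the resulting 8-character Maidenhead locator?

LN28rk80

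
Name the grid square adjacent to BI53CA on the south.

Latitude subsquare a = 0; −1 → -1, wraps to 23 = x, carry into square.
Latitude square 3; −1 → 2.
The longitude characters are unchanged.

BI52cx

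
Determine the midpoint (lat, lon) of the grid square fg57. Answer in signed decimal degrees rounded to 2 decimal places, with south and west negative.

Field F=5, G=6: +5·20° lon, +6·10° lat → SW at lon -80°, lat -30°.
Square 5, 7: +5·2° lon, +7·1° lat → SW at lon -70°, lat -23°.
Cell spans 2° lon × 1° lat. Centre is SW corner plus half of each.
latitude -22.50, longitude -69.00.

-22.50, -69.00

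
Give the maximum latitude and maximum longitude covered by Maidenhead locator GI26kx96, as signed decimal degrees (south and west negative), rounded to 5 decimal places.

-3.01250, -55.08333

Field G=6, I=8: +6·20° lon, +8·10° lat → SW at lon -60°, lat -10°.
Square 2, 6: +2·2° lon, +6·1° lat → SW at lon -56°, lat -4°.
Subsquare k=10, x=23: +10·0.0833333° lon, +23·0.0416667° lat → SW at lon -55.1667°, lat -3.04167°.
Extended square 9, 6: +9·0.00833333° lon, +6·0.00416667° lat → SW at lon -55.0917°, lat -3.01667°.
Cell spans 0.00833333° lon × 0.00416667° lat. NE corner is SW corner plus one full cell.
latitude -3.01250, longitude -55.08333.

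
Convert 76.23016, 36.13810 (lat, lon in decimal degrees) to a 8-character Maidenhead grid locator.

KQ86bf65

Shift to the Maidenhead origin (180°W, 90°S): lon 216.13810, lat 166.23016.
Field: lon ⌊216.13810/20⌋ = 10 → K; lat ⌊166.23016/10⌋ = 16 → Q.
Square: lon ⌊16.13810/2⌋ = 8; lat ⌊6.23016/1⌋ = 6.
Subsquare: lon ⌊0.13810/0.0833333⌋ = 1 → b; lat ⌊0.23016/0.0416667⌋ = 5 → f.
Extended square: lon ⌊0.05477/0.00833333⌋ = 6; lat ⌊0.02183/0.00416667⌋ = 5.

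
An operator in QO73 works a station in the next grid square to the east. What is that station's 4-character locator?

QO83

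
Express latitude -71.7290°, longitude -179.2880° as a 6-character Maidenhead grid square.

AB08ig

Shift to the Maidenhead origin (180°W, 90°S): lon 0.7120, lat 18.2710.
Field (20°×10°, letters A–R): lon ⌊0.7120/20⌋ = 0 → A; lat ⌊18.2710/10⌋ = 1 → B.
Square (2°×1°, digits 0–9): lon ⌊0.7120/2⌋ = 0; lat ⌊8.2710/1⌋ = 8.
Subsquare (5′×2.5′, letters a–x): lon ⌊0.7120/0.0833333⌋ = 8 → i; lat ⌊0.2710/0.0416667⌋ = 6 → g.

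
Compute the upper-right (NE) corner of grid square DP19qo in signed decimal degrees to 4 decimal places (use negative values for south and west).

Field D=3, P=15: +3·20° lon, +15·10° lat → SW at lon -120°, lat 60°.
Square 1, 9: +1·2° lon, +9·1° lat → SW at lon -118°, lat 69°.
Subsquare q=16, o=14: +16·0.0833333° lon, +14·0.0416667° lat → SW at lon -116.667°, lat 69.5833°.
Cell spans 0.0833333° lon × 0.0416667° lat. NE corner is SW corner plus one full cell.
latitude 69.6250, longitude -116.5833.

69.6250, -116.5833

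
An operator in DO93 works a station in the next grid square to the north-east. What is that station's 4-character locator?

EO04

Longitude square 9; +1 → 10, wraps to 0, carry into field.
Longitude field D = 3; +1 → 4 = E.
Latitude square 3; +1 → 4.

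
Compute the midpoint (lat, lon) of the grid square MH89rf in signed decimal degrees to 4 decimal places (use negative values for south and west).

-10.7708, 77.4583

Field M=12, H=7: +12·20° lon, +7·10° lat → SW at lon 60°, lat -20°.
Square 8, 9: +8·2° lon, +9·1° lat → SW at lon 76°, lat -11°.
Subsquare r=17, f=5: +17·0.0833333° lon, +5·0.0416667° lat → SW at lon 77.4167°, lat -10.7917°.
Cell spans 0.0833333° lon × 0.0416667° lat. Centre is SW corner plus half of each.
latitude -10.7708, longitude 77.4583.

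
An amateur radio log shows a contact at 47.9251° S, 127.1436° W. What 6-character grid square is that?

Add 180° to longitude and 90° to latitude: 52.8564, 42.0749.
Field: 52.8564/20 → 2 → C, 42.0749/10 → 4 → E; chars CE.
Square: 12.8564/2 → 6, 2.0749/1 → 2; chars 62.
Subsquare: 0.8564/0.0833333 → 10 → k, 0.0749/0.0416667 → 1 → b; chars kb.

CE62kb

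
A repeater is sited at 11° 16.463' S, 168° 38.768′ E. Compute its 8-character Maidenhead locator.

Add 180° to longitude and 90° to latitude: 348.64613, 78.72562.
Field (20°×10°, letters A–R): 348.64613/20 → 17 → R, 78.72562/10 → 7 → H; chars RH.
Square (2°×1°, digits 0–9): 8.64613/2 → 4, 8.72562/1 → 8; chars 48.
Subsquare (5′×2.5′, letters a–x): 0.64613/0.0833333 → 7 → h, 0.72562/0.0416667 → 17 → r; chars hr.
Extended square (30″×15″, digits 0–9): 0.06280/0.00833333 → 7, 0.01728/0.00416667 → 4; chars 74.

RH48hr74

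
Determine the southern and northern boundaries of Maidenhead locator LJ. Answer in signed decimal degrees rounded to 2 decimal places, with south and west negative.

Field L=11, J=9: +11·20° lon, +9·10° lat → SW at lon 40°, lat 0°.
Cell spans 20° lon × 10° lat.
south 0.00, north 10.00.

0.00, 10.00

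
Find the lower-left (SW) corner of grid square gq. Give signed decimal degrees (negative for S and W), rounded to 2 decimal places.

70.00, -60.00

Field G=6, Q=16: +6·20° lon, +16·10° lat → SW at lon -60°, lat 70°.
latitude 70.00, longitude -60.00.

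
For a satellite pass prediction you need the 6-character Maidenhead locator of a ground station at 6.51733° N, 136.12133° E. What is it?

PJ86bm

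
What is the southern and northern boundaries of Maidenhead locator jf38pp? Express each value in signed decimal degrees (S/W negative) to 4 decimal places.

-31.3750, -31.3333

Field J=9, F=5: +9·20° lon, +5·10° lat → SW at lon 0°, lat -40°.
Square 3, 8: +3·2° lon, +8·1° lat → SW at lon 6°, lat -32°.
Subsquare p=15, p=15: +15·0.0833333° lon, +15·0.0416667° lat → SW at lon 7.25°, lat -31.375°.
Cell spans 0.0833333° lon × 0.0416667° lat.
south -31.3750, north -31.3333.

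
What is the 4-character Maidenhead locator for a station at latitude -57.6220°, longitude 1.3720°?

Offset from 180°W / 90°S: lon 181.37°, lat 32.38°.
Field: 181.37/20 → 9 → J, 32.38/10 → 3 → D; chars JD.
Square: 1.37/2 → 0, 2.38/1 → 2; chars 02.

JD02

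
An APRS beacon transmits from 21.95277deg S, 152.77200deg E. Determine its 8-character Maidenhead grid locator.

QG68jb21

Offset from 180°W / 90°S: lon 332.77200°, lat 68.04723°.
Field (20°×10°, letters A–R): 332.77200/20 → 16 → Q, 68.04723/10 → 6 → G; chars QG.
Square (2°×1°, digits 0–9): 12.77200/2 → 6, 8.04723/1 → 8; chars 68.
Subsquare (5′×2.5′, letters a–x): 0.77200/0.0833333 → 9 → j, 0.04723/0.0416667 → 1 → b; chars jb.
Extended square (30″×15″, digits 0–9): 0.02200/0.00833333 → 2, 0.00556/0.00416667 → 1; chars 21.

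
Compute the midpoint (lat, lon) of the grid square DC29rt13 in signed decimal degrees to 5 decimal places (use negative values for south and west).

-60.19375, -114.57083

Field D=3, C=2: +3·20° lon, +2·10° lat → SW at lon -120°, lat -70°.
Square 2, 9: +2·2° lon, +9·1° lat → SW at lon -116°, lat -61°.
Subsquare r=17, t=19: +17·0.0833333° lon, +19·0.0416667° lat → SW at lon -114.583°, lat -60.2083°.
Extended square 1, 3: +1·0.00833333° lon, +3·0.00416667° lat → SW at lon -114.575°, lat -60.1958°.
Cell spans 0.00833333° lon × 0.00416667° lat. Centre is SW corner plus half of each.
latitude -60.19375, longitude -114.57083.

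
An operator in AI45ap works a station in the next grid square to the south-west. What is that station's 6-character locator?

Longitude subsquare a = 0; −1 → -1, wraps to 23 = x, carry into square.
Longitude square 4; −1 → 3.
Latitude subsquare p = 15; −1 → 14 = o.

AI35xo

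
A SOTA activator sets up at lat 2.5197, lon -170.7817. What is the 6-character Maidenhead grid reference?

AJ42om

Offset from 180°W / 90°S: lon 9.2183°, lat 92.5197°.
Field: 9.2183/20 → 0 → A, 92.5197/10 → 9 → J; chars AJ.
Square: 9.2183/2 → 4, 2.5197/1 → 2; chars 42.
Subsquare: 1.2183/0.0833333 → 14 → o, 0.5197/0.0416667 → 12 → m; chars om.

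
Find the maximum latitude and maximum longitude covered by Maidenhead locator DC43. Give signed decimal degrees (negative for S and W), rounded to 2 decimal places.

-66.00, -110.00

Field D=3, C=2: +3·20° lon, +2·10° lat → SW at lon -120°, lat -70°.
Square 4, 3: +4·2° lon, +3·1° lat → SW at lon -112°, lat -67°.
Cell spans 2° lon × 1° lat. NE corner is SW corner plus one full cell.
latitude -66.00, longitude -110.00.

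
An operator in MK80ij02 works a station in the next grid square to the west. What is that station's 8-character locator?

MK80hj92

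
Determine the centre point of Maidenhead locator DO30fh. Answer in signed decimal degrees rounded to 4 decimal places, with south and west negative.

50.3125, -113.5417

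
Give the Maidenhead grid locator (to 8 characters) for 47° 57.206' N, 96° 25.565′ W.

EN17sw88

Offset from 180°W / 90°S: lon 83.57392°, lat 137.95343°.
Field: lon ⌊83.57392/20⌋ = 4 → E; lat ⌊137.95343/10⌋ = 13 → N.
Square: lon ⌊3.57392/2⌋ = 1; lat ⌊7.95343/1⌋ = 7.
Subsquare: lon ⌊1.57392/0.0833333⌋ = 18 → s; lat ⌊0.95343/0.0416667⌋ = 22 → w.
Extended square: lon ⌊0.07392/0.00833333⌋ = 8; lat ⌊0.03677/0.00416667⌋ = 8.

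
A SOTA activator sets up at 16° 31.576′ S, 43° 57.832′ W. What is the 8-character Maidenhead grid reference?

GH83al43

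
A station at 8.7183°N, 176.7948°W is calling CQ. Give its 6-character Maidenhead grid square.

Add 180° to longitude and 90° to latitude: 3.2052, 98.7183.
Field: 3.2052/20 → 0 → A, 98.7183/10 → 9 → J; chars AJ.
Square: 3.2052/2 → 1, 8.7183/1 → 8; chars 18.
Subsquare: 1.2052/0.0833333 → 14 → o, 0.7183/0.0416667 → 17 → r; chars or.

AJ18or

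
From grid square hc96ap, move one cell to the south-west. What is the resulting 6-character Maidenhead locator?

HC86xo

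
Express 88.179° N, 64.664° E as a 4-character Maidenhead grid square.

MR28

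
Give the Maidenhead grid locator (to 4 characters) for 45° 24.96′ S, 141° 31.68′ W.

BE94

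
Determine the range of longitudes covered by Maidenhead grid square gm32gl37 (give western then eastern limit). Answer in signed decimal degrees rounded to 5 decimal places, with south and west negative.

Field G=6, M=12: +6·20° lon, +12·10° lat → SW at lon -60°, lat 30°.
Square 3, 2: +3·2° lon, +2·1° lat → SW at lon -54°, lat 32°.
Subsquare g=6, l=11: +6·0.0833333° lon, +11·0.0416667° lat → SW at lon -53.5°, lat 32.4583°.
Extended square 3, 7: +3·0.00833333° lon, +7·0.00416667° lat → SW at lon -53.475°, lat 32.4875°.
Cell spans 0.00833333° lon × 0.00416667° lat.
west -53.47500, east -53.46667.

-53.47500, -53.46667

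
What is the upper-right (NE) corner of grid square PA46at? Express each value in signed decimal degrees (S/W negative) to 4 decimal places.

Field P=15, A=0: +15·20° lon, +0·10° lat → SW at lon 120°, lat -90°.
Square 4, 6: +4·2° lon, +6·1° lat → SW at lon 128°, lat -84°.
Subsquare a=0, t=19: +0·0.0833333° lon, +19·0.0416667° lat → SW at lon 128°, lat -83.2083°.
Cell spans 0.0833333° lon × 0.0416667° lat. NE corner is SW corner plus one full cell.
latitude -83.1667, longitude 128.0833.

-83.1667, 128.0833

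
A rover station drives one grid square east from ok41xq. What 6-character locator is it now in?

Longitude subsquare x = 23; +1 → 24, wraps to 0 = a, carry into square.
Longitude square 4; +1 → 5.
The latitude characters are unchanged.

OK51aq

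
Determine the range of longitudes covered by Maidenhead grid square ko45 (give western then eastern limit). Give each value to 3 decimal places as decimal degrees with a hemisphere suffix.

28.000° E, 30.000° E

Field K=10, O=14: +10·20° lon, +14·10° lat → SW at lon 20°, lat 50°.
Square 4, 5: +4·2° lon, +5·1° lat → SW at lon 28°, lat 55°.
Cell spans 2° lon × 1° lat.
west 28.000° E, east 30.000° E.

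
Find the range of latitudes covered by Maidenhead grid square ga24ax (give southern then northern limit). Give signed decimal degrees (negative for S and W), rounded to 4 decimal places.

-85.0417, -85.0000

Field G=6, A=0: +6·20° lon, +0·10° lat → SW at lon -60°, lat -90°.
Square 2, 4: +2·2° lon, +4·1° lat → SW at lon -56°, lat -86°.
Subsquare a=0, x=23: +0·0.0833333° lon, +23·0.0416667° lat → SW at lon -56°, lat -85.0417°.
Cell spans 0.0833333° lon × 0.0416667° lat.
south -85.0417, north -85.0000.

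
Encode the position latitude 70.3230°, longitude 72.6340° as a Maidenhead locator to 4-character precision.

Add 180° to longitude and 90° to latitude: 252.63, 160.32.
Field: 252.63/20 → 12 → M, 160.32/10 → 16 → Q; chars MQ.
Square: 12.63/2 → 6, 0.32/1 → 0; chars 60.

MQ60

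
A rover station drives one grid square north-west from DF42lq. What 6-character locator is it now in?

Longitude subsquare l = 11; −1 → 10 = k.
Latitude subsquare q = 16; +1 → 17 = r.

DF42kr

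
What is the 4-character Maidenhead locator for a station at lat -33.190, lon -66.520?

FF66

Add 180° to longitude and 90° to latitude: 113.48, 56.81.
Field: 113.48/20 → 5 → F, 56.81/10 → 5 → F; chars FF.
Square: 13.48/2 → 6, 6.81/1 → 6; chars 66.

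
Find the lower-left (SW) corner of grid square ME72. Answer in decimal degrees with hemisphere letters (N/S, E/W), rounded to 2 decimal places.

48.00° S, 74.00° E

Field M=12, E=4: +12·20° lon, +4·10° lat → SW at lon 60°, lat -50°.
Square 7, 2: +7·2° lon, +2·1° lat → SW at lon 74°, lat -48°.
latitude 48.00° S, longitude 74.00° E.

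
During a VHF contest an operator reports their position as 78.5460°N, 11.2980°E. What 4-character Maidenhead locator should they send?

Offset from 180°W / 90°S: lon 191.30°, lat 168.55°.
Field: lon ⌊191.30/20⌋ = 9 → J; lat ⌊168.55/10⌋ = 16 → Q.
Square: lon ⌊11.30/2⌋ = 5; lat ⌊8.55/1⌋ = 8.

JQ58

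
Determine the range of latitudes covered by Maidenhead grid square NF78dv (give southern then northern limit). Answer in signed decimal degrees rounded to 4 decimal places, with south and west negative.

-31.1250, -31.0833

Field N=13, F=5: +13·20° lon, +5·10° lat → SW at lon 80°, lat -40°.
Square 7, 8: +7·2° lon, +8·1° lat → SW at lon 94°, lat -32°.
Subsquare d=3, v=21: +3·0.0833333° lon, +21·0.0416667° lat → SW at lon 94.25°, lat -31.125°.
Cell spans 0.0833333° lon × 0.0416667° lat.
south -31.1250, north -31.0833.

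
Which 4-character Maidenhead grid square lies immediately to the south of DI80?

DH89

Latitude square 0; −1 → -1, wraps to 9, carry into field.
Latitude field I = 8; −1 → 7 = H.
The longitude characters are unchanged.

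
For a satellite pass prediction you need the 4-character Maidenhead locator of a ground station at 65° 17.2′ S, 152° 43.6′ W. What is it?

BC34

Offset from 180°W / 90°S: lon 27.27°, lat 24.71°.
Field: lon ⌊27.27/20⌋ = 1 → B; lat ⌊24.71/10⌋ = 2 → C.
Square: lon ⌊7.27/2⌋ = 3; lat ⌊4.71/1⌋ = 4.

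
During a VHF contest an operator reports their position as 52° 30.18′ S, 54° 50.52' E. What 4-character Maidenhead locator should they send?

LD77

Shift to the Maidenhead origin (180°W, 90°S): lon 234.84, lat 37.50.
Field: 234.84/20 → 11 → L, 37.50/10 → 3 → D; chars LD.
Square: 14.84/2 → 7, 7.50/1 → 7; chars 77.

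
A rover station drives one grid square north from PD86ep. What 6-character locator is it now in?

Latitude subsquare p = 15; +1 → 16 = q.
The longitude characters are unchanged.

PD86eq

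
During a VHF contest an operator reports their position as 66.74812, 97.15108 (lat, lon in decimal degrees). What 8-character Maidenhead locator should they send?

Shift to the Maidenhead origin (180°W, 90°S): lon 277.15108, lat 156.74812.
Field: 277.15108/20 → 13 → N, 156.74812/10 → 15 → P; chars NP.
Square: 17.15108/2 → 8, 6.74812/1 → 6; chars 86.
Subsquare: 1.15108/0.0833333 → 13 → n, 0.74812/0.0416667 → 17 → r; chars nr.
Extended square: 0.06775/0.00833333 → 8, 0.03979/0.00416667 → 9; chars 89.

NP86nr89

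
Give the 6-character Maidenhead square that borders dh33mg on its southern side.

Latitude subsquare g = 6; −1 → 5 = f.
The longitude characters are unchanged.

DH33mf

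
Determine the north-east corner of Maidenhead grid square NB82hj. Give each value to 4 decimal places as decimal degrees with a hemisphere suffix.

Field N=13, B=1: +13·20° lon, +1·10° lat → SW at lon 80°, lat -80°.
Square 8, 2: +8·2° lon, +2·1° lat → SW at lon 96°, lat -78°.
Subsquare h=7, j=9: +7·0.0833333° lon, +9·0.0416667° lat → SW at lon 96.5833°, lat -77.625°.
Cell spans 0.0833333° lon × 0.0416667° lat. NE corner is SW corner plus one full cell.
latitude 77.5833° S, longitude 96.6667° E.

77.5833° S, 96.6667° E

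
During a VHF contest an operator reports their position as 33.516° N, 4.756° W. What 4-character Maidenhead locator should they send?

IM73

Add 180° to longitude and 90° to latitude: 175.24, 123.52.
Field: 175.24/20 → 8 → I, 123.52/10 → 12 → M; chars IM.
Square: 15.24/2 → 7, 3.52/1 → 3; chars 73.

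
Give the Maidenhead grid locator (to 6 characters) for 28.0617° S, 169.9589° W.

Offset from 180°W / 90°S: lon 10.0411°, lat 61.9383°.
Field: lon ⌊10.0411/20⌋ = 0 → A; lat ⌊61.9383/10⌋ = 6 → G.
Square: lon ⌊10.0411/2⌋ = 5; lat ⌊1.9383/1⌋ = 1.
Subsquare: lon ⌊0.0411/0.0833333⌋ = 0 → a; lat ⌊0.9383/0.0416667⌋ = 22 → w.

AG51aw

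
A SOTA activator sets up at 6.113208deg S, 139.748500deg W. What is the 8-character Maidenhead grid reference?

Shift to the Maidenhead origin (180°W, 90°S): lon 40.25150, lat 83.88679.
Field: 40.25150/20 → 2 → C, 83.88679/10 → 8 → I; chars CI.
Square: 0.25150/2 → 0, 3.88679/1 → 3; chars 03.
Subsquare: 0.25150/0.0833333 → 3 → d, 0.88679/0.0416667 → 21 → v; chars dv.
Extended square: 0.00150/0.00833333 → 0, 0.01179/0.00416667 → 2; chars 02.

CI03dv02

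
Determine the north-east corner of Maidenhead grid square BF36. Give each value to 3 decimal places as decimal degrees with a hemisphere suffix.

33.000° S, 152.000° W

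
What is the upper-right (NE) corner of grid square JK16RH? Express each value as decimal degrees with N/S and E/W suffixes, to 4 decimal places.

Field J=9, K=10: +9·20° lon, +10·10° lat → SW at lon 0°, lat 10°.
Square 1, 6: +1·2° lon, +6·1° lat → SW at lon 2°, lat 16°.
Subsquare r=17, h=7: +17·0.0833333° lon, +7·0.0416667° lat → SW at lon 3.41667°, lat 16.2917°.
Cell spans 0.0833333° lon × 0.0416667° lat. NE corner is SW corner plus one full cell.
latitude 16.3333° N, longitude 3.5000° E.

16.3333° N, 3.5000° E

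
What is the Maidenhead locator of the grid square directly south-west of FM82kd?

Longitude subsquare k = 10; −1 → 9 = j.
Latitude subsquare d = 3; −1 → 2 = c.

FM82jc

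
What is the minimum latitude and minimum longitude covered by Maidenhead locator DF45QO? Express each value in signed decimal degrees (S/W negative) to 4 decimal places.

-34.4167, -110.6667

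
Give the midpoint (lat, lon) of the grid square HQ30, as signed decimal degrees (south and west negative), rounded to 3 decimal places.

70.500, -33.000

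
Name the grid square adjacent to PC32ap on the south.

PC32ao

Latitude subsquare p = 15; −1 → 14 = o.
The longitude characters are unchanged.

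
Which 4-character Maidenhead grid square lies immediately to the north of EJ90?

EJ91

Latitude square 0; +1 → 1.
The longitude characters are unchanged.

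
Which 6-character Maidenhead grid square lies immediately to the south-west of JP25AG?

Longitude subsquare a = 0; −1 → -1, wraps to 23 = x, carry into square.
Longitude square 2; −1 → 1.
Latitude subsquare g = 6; −1 → 5 = f.

JP15xf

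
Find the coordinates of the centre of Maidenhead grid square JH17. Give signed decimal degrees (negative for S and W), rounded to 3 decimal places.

Field J=9, H=7: +9·20° lon, +7·10° lat → SW at lon 0°, lat -20°.
Square 1, 7: +1·2° lon, +7·1° lat → SW at lon 2°, lat -13°.
Cell spans 2° lon × 1° lat. Centre is SW corner plus half of each.
latitude -12.500, longitude 3.000.

-12.500, 3.000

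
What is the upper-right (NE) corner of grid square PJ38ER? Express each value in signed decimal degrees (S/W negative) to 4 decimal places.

8.7500, 126.4167

Field P=15, J=9: +15·20° lon, +9·10° lat → SW at lon 120°, lat 0°.
Square 3, 8: +3·2° lon, +8·1° lat → SW at lon 126°, lat 8°.
Subsquare e=4, r=17: +4·0.0833333° lon, +17·0.0416667° lat → SW at lon 126.333°, lat 8.70833°.
Cell spans 0.0833333° lon × 0.0416667° lat. NE corner is SW corner plus one full cell.
latitude 8.7500, longitude 126.4167.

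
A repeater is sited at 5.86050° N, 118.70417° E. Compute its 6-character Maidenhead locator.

OJ95iu

Shift to the Maidenhead origin (180°W, 90°S): lon 298.7042, lat 95.8605.
Field (20°×10°, letters A–R): 298.7042/20 → 14 → O, 95.8605/10 → 9 → J; chars OJ.
Square (2°×1°, digits 0–9): 18.7042/2 → 9, 5.8605/1 → 5; chars 95.
Subsquare (5′×2.5′, letters a–x): 0.7042/0.0833333 → 8 → i, 0.8605/0.0416667 → 20 → u; chars iu.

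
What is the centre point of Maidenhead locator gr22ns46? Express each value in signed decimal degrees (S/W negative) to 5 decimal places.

82.77708, -54.87917

Field G=6, R=17: +6·20° lon, +17·10° lat → SW at lon -60°, lat 80°.
Square 2, 2: +2·2° lon, +2·1° lat → SW at lon -56°, lat 82°.
Subsquare n=13, s=18: +13·0.0833333° lon, +18·0.0416667° lat → SW at lon -54.9167°, lat 82.75°.
Extended square 4, 6: +4·0.00833333° lon, +6·0.00416667° lat → SW at lon -54.8833°, lat 82.775°.
Cell spans 0.00833333° lon × 0.00416667° lat. Centre is SW corner plus half of each.
latitude 82.77708, longitude -54.87917.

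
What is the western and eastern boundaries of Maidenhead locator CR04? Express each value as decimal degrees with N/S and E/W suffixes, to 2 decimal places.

140.00° W, 138.00° W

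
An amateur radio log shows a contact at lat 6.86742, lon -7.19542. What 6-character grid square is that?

IJ66ju

Offset from 180°W / 90°S: lon 172.8046°, lat 96.8674°.
Field (20°×10°, letters A–R): lon ⌊172.8046/20⌋ = 8 → I; lat ⌊96.8674/10⌋ = 9 → J.
Square (2°×1°, digits 0–9): lon ⌊12.8046/2⌋ = 6; lat ⌊6.8674/1⌋ = 6.
Subsquare (5′×2.5′, letters a–x): lon ⌊0.8046/0.0833333⌋ = 9 → j; lat ⌊0.8674/0.0416667⌋ = 20 → u.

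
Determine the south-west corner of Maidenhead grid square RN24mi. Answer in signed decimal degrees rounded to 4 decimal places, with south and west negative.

44.3333, 165.0000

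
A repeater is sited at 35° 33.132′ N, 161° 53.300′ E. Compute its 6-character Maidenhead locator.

Offset from 180°W / 90°S: lon 341.8883°, lat 125.5522°.
Field: lon ⌊341.8883/20⌋ = 17 → R; lat ⌊125.5522/10⌋ = 12 → M.
Square: lon ⌊1.8883/2⌋ = 0; lat ⌊5.5522/1⌋ = 5.
Subsquare: lon ⌊1.8883/0.0833333⌋ = 22 → w; lat ⌊0.5522/0.0416667⌋ = 13 → n.

RM05wn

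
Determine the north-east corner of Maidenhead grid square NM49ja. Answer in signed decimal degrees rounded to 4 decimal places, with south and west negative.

Field N=13, M=12: +13·20° lon, +12·10° lat → SW at lon 80°, lat 30°.
Square 4, 9: +4·2° lon, +9·1° lat → SW at lon 88°, lat 39°.
Subsquare j=9, a=0: +9·0.0833333° lon, +0·0.0416667° lat → SW at lon 88.75°, lat 39°.
Cell spans 0.0833333° lon × 0.0416667° lat. NE corner is SW corner plus one full cell.
latitude 39.0417, longitude 88.8333.

39.0417, 88.8333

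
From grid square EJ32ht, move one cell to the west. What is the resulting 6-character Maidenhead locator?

Longitude subsquare h = 7; −1 → 6 = g.
The latitude characters are unchanged.

EJ32gt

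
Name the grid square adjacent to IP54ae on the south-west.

IP44xd

Longitude subsquare a = 0; −1 → -1, wraps to 23 = x, carry into square.
Longitude square 5; −1 → 4.
Latitude subsquare e = 4; −1 → 3 = d.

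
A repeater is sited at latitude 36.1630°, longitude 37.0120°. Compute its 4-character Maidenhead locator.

KM86

Shift to the Maidenhead origin (180°W, 90°S): lon 217.01, lat 126.16.
Field (20°×10°, letters A–R): lon ⌊217.01/20⌋ = 10 → K; lat ⌊126.16/10⌋ = 12 → M.
Square (2°×1°, digits 0–9): lon ⌊17.01/2⌋ = 8; lat ⌊6.16/1⌋ = 6.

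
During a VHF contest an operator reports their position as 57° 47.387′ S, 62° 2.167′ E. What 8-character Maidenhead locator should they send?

MD12af40

Add 180° to longitude and 90° to latitude: 242.03612, 32.21022.
Field (20°×10°, letters A–R): 242.03612/20 → 12 → M, 32.21022/10 → 3 → D; chars MD.
Square (2°×1°, digits 0–9): 2.03612/2 → 1, 2.21022/1 → 2; chars 12.
Subsquare (5′×2.5′, letters a–x): 0.03612/0.0833333 → 0 → a, 0.21022/0.0416667 → 5 → f; chars af.
Extended square (30″×15″, digits 0–9): 0.03612/0.00833333 → 4, 0.00188/0.00416667 → 0; chars 40.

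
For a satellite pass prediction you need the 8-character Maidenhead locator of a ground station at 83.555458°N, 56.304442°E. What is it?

Shift to the Maidenhead origin (180°W, 90°S): lon 236.30444, lat 173.55546.
Field: 236.30444/20 → 11 → L, 173.55546/10 → 17 → R; chars LR.
Square: 16.30444/2 → 8, 3.55546/1 → 3; chars 83.
Subsquare: 0.30444/0.0833333 → 3 → d, 0.55546/0.0416667 → 13 → n; chars dn.
Extended square: 0.05444/0.00833333 → 6, 0.01379/0.00416667 → 3; chars 63.

LR83dn63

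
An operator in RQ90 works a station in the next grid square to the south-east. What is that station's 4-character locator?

AP09

Longitude square 9; +1 → 10, wraps to 0, carry into field.
Longitude field R = 17; +1 → 18, wraps to 0 = A, wrapping around the antimeridian.
Latitude square 0; −1 → -1, wraps to 9, carry into field.
Latitude field Q = 16; −1 → 15 = P.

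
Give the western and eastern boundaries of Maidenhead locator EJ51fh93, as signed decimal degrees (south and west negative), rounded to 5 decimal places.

-89.50833, -89.50000

Field E=4, J=9: +4·20° lon, +9·10° lat → SW at lon -100°, lat 0°.
Square 5, 1: +5·2° lon, +1·1° lat → SW at lon -90°, lat 1°.
Subsquare f=5, h=7: +5·0.0833333° lon, +7·0.0416667° lat → SW at lon -89.5833°, lat 1.29167°.
Extended square 9, 3: +9·0.00833333° lon, +3·0.00416667° lat → SW at lon -89.5083°, lat 1.30417°.
Cell spans 0.00833333° lon × 0.00416667° lat.
west -89.50833, east -89.50000.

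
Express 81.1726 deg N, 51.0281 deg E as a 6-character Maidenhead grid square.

LR51me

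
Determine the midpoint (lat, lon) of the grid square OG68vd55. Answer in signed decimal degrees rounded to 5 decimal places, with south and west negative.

Field O=14, G=6: +14·20° lon, +6·10° lat → SW at lon 100°, lat -30°.
Square 6, 8: +6·2° lon, +8·1° lat → SW at lon 112°, lat -22°.
Subsquare v=21, d=3: +21·0.0833333° lon, +3·0.0416667° lat → SW at lon 113.75°, lat -21.875°.
Extended square 5, 5: +5·0.00833333° lon, +5·0.00416667° lat → SW at lon 113.792°, lat -21.8542°.
Cell spans 0.00833333° lon × 0.00416667° lat. Centre is SW corner plus half of each.
latitude -21.85208, longitude 113.79583.

-21.85208, 113.79583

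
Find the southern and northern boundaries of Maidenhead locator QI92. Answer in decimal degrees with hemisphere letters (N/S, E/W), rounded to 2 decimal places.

8.00° S, 7.00° S

Field Q=16, I=8: +16·20° lon, +8·10° lat → SW at lon 140°, lat -10°.
Square 9, 2: +9·2° lon, +2·1° lat → SW at lon 158°, lat -8°.
Cell spans 2° lon × 1° lat.
south 8.00° S, north 7.00° S.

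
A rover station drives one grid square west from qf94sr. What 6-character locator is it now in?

Longitude subsquare s = 18; −1 → 17 = r.
The latitude characters are unchanged.

QF94rr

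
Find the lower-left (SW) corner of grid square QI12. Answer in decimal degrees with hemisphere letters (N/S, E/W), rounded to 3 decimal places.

8.000° S, 142.000° E

Field Q=16, I=8: +16·20° lon, +8·10° lat → SW at lon 140°, lat -10°.
Square 1, 2: +1·2° lon, +2·1° lat → SW at lon 142°, lat -8°.
latitude 8.000° S, longitude 142.000° E.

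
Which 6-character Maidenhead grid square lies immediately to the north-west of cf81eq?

Longitude subsquare e = 4; −1 → 3 = d.
Latitude subsquare q = 16; +1 → 17 = r.

CF81dr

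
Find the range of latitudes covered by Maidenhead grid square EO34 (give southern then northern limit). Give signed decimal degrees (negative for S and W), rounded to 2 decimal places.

54.00, 55.00

Field E=4, O=14: +4·20° lon, +14·10° lat → SW at lon -100°, lat 50°.
Square 3, 4: +3·2° lon, +4·1° lat → SW at lon -94°, lat 54°.
Cell spans 2° lon × 1° lat.
south 54.00, north 55.00.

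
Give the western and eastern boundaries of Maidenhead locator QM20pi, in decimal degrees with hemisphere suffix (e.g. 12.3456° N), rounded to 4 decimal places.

Field Q=16, M=12: +16·20° lon, +12·10° lat → SW at lon 140°, lat 30°.
Square 2, 0: +2·2° lon, +0·1° lat → SW at lon 144°, lat 30°.
Subsquare p=15, i=8: +15·0.0833333° lon, +8·0.0416667° lat → SW at lon 145.25°, lat 30.3333°.
Cell spans 0.0833333° lon × 0.0416667° lat.
west 145.2500° E, east 145.3333° E.

145.2500° E, 145.3333° E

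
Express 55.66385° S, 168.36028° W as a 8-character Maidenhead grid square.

Offset from 180°W / 90°S: lon 11.63972°, lat 34.33615°.
Field: lon ⌊11.63972/20⌋ = 0 → A; lat ⌊34.33615/10⌋ = 3 → D.
Square: lon ⌊11.63972/2⌋ = 5; lat ⌊4.33615/1⌋ = 4.
Subsquare: lon ⌊1.63972/0.0833333⌋ = 19 → t; lat ⌊0.33615/0.0416667⌋ = 8 → i.
Extended square: lon ⌊0.05639/0.00833333⌋ = 6; lat ⌊0.00282/0.00416667⌋ = 0.

AD54ti60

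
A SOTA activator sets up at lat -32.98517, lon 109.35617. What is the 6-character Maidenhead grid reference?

OF47qa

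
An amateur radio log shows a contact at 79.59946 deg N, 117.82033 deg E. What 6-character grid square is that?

OQ89vo

Shift to the Maidenhead origin (180°W, 90°S): lon 297.8203, lat 169.5995.
Field: lon ⌊297.8203/20⌋ = 14 → O; lat ⌊169.5995/10⌋ = 16 → Q.
Square: lon ⌊17.8203/2⌋ = 8; lat ⌊9.5995/1⌋ = 9.
Subsquare: lon ⌊1.8203/0.0833333⌋ = 21 → v; lat ⌊0.5995/0.0416667⌋ = 14 → o.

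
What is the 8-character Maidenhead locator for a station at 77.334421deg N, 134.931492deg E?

Add 180° to longitude and 90° to latitude: 314.93149, 167.33442.
Field: 314.93149/20 → 15 → P, 167.33442/10 → 16 → Q; chars PQ.
Square: 14.93149/2 → 7, 7.33442/1 → 7; chars 77.
Subsquare: 0.93149/0.0833333 → 11 → l, 0.33442/0.0416667 → 8 → i; chars li.
Extended square: 0.01483/0.00833333 → 1, 0.00109/0.00416667 → 0; chars 10.

PQ77li10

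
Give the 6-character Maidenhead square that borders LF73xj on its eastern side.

Longitude subsquare x = 23; +1 → 24, wraps to 0 = a, carry into square.
Longitude square 7; +1 → 8.
The latitude characters are unchanged.

LF83aj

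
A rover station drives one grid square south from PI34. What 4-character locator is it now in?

PI33

Latitude square 4; −1 → 3.
The longitude characters are unchanged.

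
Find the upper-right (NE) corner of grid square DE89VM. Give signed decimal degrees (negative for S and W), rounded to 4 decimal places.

-40.4583, -102.1667

Field D=3, E=4: +3·20° lon, +4·10° lat → SW at lon -120°, lat -50°.
Square 8, 9: +8·2° lon, +9·1° lat → SW at lon -104°, lat -41°.
Subsquare v=21, m=12: +21·0.0833333° lon, +12·0.0416667° lat → SW at lon -102.25°, lat -40.5°.
Cell spans 0.0833333° lon × 0.0416667° lat. NE corner is SW corner plus one full cell.
latitude -40.4583, longitude -102.1667.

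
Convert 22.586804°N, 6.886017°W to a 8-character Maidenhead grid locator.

Add 180° to longitude and 90° to latitude: 173.11398, 112.58680.
Field (20°×10°, letters A–R): lon ⌊173.11398/20⌋ = 8 → I; lat ⌊112.58680/10⌋ = 11 → L.
Square (2°×1°, digits 0–9): lon ⌊13.11398/2⌋ = 6; lat ⌊2.58680/1⌋ = 2.
Subsquare (5′×2.5′, letters a–x): lon ⌊1.11398/0.0833333⌋ = 13 → n; lat ⌊0.58680/0.0416667⌋ = 14 → o.
Extended square (30″×15″, digits 0–9): lon ⌊0.03065/0.00833333⌋ = 3; lat ⌊0.00347/0.00416667⌋ = 0.

IL62no30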